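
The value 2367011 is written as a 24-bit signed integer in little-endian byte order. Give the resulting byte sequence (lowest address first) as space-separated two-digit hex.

2367011 in hexadecimal, padded to 24 bits, is 0x241E23.
Split into bytes (most-significant first): 24 1E 23.
In little-endian order the low byte comes first in memory.
So at ascending addresses the bytes are 23 1E 24.

23 1E 24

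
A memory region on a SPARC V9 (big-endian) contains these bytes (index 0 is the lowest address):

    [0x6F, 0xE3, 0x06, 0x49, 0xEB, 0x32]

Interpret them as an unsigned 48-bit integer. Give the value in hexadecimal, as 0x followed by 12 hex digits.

Big-endian: lowest address holds the most-significant byte.
The bytes are already most-significant first: 0x6FE30649EB32.

0x6FE30649EB32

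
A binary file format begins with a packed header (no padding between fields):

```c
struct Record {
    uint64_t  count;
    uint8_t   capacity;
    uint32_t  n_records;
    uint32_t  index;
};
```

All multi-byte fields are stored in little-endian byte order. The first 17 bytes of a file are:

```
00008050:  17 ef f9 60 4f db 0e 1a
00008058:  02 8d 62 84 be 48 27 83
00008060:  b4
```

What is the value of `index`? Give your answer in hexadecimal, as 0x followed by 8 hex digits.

0xB4832748

`index` follows `count` (8 B), `capacity` (1 B), `n_records` (4 B), so it starts at offset 8 + 1 + 4 = 13 and occupies 4 bytes.
Bytes at offsets 13..16: 48 27 83 B4.
In little-endian order the low byte comes first in memory.
Reassemble most-significant byte first: B4 83 27 48 → 0xB4832748.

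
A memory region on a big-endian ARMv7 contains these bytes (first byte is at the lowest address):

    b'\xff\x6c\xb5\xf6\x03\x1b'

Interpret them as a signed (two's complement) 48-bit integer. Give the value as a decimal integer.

-632602361061

In big-endian order the high byte comes first in memory.
The bytes are already most-significant first: 0xFF6CB5F6031B.
Top bit is set, so as a signed 48-bit value this is 0xFF6CB5F6031B − 2^48 = -632602361061.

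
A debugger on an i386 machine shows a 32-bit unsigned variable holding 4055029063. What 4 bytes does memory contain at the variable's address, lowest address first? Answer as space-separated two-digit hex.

4055029063 in hexadecimal, padded to 32 bits, is 0xF1B2D547.
Split into bytes (most-significant first): F1 B2 D5 47.
In little-endian order the low byte comes first in memory.
So at ascending addresses the bytes are 47 D5 B2 F1.

47 D5 B2 F1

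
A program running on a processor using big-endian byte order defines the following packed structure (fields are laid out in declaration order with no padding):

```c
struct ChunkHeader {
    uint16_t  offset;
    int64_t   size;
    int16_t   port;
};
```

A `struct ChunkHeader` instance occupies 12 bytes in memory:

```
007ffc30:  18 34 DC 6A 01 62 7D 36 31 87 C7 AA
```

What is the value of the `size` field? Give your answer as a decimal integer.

-2564235515314949753

`size` follows `offset` (2 bytes), so it starts at byte offset 2 and occupies 8 bytes.
Bytes at offsets 2..9: DC 6A 01 62 7D 36 31 87.
Big-endian stores the most-significant byte at the lowest address.
The bytes are already most-significant first: 0xDC6A01627D363187.
Top bit is set, so as a signed 64-bit value this is 0xDC6A01627D363187 − 2^64 = -2564235515314949753.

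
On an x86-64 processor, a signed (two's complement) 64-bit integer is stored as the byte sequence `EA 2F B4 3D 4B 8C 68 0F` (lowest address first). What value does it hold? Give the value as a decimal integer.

1110291562932482026

Little-endian: lowest address holds the least-significant byte.
Reassemble most-significant byte first: 0F 68 8C 4B 3D B4 2F EA → 0x0F688C4B3DB42FEA.
0x0F688C4B3DB42FEA = 1110291562932482026.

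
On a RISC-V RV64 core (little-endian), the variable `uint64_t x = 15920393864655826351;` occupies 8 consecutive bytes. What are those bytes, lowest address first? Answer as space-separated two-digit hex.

AF 6D 1E BB DE 99 F0 DC

15920393864655826351 in hexadecimal, padded to 64 bits, is 0xDCF099DEBB1E6DAF.
Split into bytes (most-significant first): DC F0 99 DE BB 1E 6D AF.
Little-endian stores the least-significant byte at the lowest address.
So at ascending addresses the bytes are AF 6D 1E BB DE 99 F0 DC.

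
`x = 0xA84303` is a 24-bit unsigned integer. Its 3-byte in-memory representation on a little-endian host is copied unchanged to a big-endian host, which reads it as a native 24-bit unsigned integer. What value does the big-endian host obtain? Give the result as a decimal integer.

Stored little-endian, the bytes at ascending addresses are 03 43 A8.
Read back as big-endian, the last byte is least significant, giving 0x0343A8.
0x0343A8 = 213928.

213928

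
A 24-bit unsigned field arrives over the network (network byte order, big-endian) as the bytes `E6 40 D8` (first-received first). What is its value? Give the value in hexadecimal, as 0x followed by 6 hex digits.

Big-endian stores the most-significant byte at the lowest address.
The bytes are already most-significant first: 0xE640D8.

0xE640D8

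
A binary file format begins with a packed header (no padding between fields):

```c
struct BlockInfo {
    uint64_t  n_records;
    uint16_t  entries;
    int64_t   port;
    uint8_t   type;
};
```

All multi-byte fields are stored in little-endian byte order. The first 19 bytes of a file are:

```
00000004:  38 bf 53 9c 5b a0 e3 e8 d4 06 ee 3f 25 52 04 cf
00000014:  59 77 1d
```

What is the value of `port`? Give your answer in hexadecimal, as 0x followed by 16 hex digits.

0x7759CF0452253FEE

`port` follows `n_records` (8 B), `entries` (2 B), so it starts at offset 8 + 2 = 10 and occupies 8 bytes.
Bytes at offsets 10..17: EE 3F 25 52 04 CF 59 77.
Little-endian stores the least-significant byte at the lowest address.
Reassemble most-significant byte first: 77 59 CF 04 52 25 3F EE → 0x7759CF0452253FEE.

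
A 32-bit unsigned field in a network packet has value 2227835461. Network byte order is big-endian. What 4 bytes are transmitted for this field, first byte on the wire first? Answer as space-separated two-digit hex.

2227835461 in hexadecimal, padded to 32 bits, is 0x84CA1245.
Split into bytes (most-significant first): 84 CA 12 45.
In big-endian order the high byte comes first in memory.
So the memory order matches the most-significant-first order: 84 CA 12 45.

84 CA 12 45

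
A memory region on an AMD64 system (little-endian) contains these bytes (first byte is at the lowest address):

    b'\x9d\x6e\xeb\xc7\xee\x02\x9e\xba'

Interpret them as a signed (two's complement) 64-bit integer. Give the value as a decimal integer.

-4999555311755104611

Little-endian stores the least-significant byte at the lowest address.
Reassemble most-significant byte first: BA 9E 02 EE C7 EB 6E 9D → 0xBA9E02EEC7EB6E9D.
Top bit is set, so as a signed 64-bit value this is 0xBA9E02EEC7EB6E9D − 2^64 = -4999555311755104611.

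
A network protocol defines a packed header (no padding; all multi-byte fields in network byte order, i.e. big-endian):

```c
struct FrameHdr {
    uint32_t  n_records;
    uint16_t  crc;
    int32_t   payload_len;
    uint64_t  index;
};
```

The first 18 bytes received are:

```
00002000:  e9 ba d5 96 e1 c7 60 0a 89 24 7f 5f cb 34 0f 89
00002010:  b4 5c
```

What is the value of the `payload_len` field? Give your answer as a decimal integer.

`payload_len` follows `n_records` (4 B), `crc` (2 B), so it starts at offset 4 + 2 = 6 and occupies 4 bytes.
Bytes at offsets 6..9: 60 0A 89 24.
Big-endian stores the most-significant byte at the lowest address.
The bytes are already most-significant first: 0x600A8924.
0x600A8924 = 1611303204.

1611303204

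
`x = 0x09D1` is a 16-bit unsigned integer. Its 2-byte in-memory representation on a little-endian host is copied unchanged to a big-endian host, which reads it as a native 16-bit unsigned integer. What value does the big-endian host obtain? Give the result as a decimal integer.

Stored little-endian, the bytes at ascending addresses are D1 09.
Read back as big-endian, the last byte is least significant, giving 0xD109.
0xD109 = 53513.

53513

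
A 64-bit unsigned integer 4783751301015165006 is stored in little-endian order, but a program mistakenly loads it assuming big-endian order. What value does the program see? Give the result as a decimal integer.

4783751301015165006 in 64-bit hexadecimal is 0x42634C767ED2584E.
Stored little-endian, the bytes at ascending addresses are 4E 58 D2 7E 76 4C 63 42.
Read back as big-endian, the last byte is least significant, giving 0x4E58D27E764C6342.
0x4E58D27E764C6342 = 5645493573501346626.

5645493573501346626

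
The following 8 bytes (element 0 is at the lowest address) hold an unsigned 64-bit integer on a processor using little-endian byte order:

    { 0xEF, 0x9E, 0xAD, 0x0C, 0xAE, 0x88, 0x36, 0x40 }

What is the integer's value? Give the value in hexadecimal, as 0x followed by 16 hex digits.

0x403688AE0CAD9EEF

In little-endian order the low byte comes first in memory.
Reassemble most-significant byte first: 40 36 88 AE 0C AD 9E EF → 0x403688AE0CAD9EEF.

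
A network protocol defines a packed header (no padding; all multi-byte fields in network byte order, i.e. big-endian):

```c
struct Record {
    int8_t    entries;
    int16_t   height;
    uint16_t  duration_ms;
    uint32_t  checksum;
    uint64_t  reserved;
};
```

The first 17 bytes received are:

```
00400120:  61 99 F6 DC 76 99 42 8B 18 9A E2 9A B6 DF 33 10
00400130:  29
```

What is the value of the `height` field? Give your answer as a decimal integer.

-26122

`height` follows `entries` (1 byte), so it starts at byte offset 1 and occupies 2 bytes.
Bytes at offsets 1..2: 99 F6.
Big-endian stores the most-significant byte at the lowest address.
The bytes are already most-significant first: 0x99F6.
Top bit is set, so as a signed 16-bit value this is 0x99F6 − 2^16 = -26122.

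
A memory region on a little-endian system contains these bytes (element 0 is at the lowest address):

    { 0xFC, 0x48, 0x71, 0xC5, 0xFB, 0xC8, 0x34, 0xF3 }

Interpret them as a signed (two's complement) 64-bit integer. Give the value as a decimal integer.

-921891040029226756

Little-endian stores the least-significant byte at the lowest address.
Reassemble most-significant byte first: F3 34 C8 FB C5 71 48 FC → 0xF334C8FBC57148FC.
Top bit is set, so as a signed 64-bit value this is 0xF334C8FBC57148FC − 2^64 = -921891040029226756.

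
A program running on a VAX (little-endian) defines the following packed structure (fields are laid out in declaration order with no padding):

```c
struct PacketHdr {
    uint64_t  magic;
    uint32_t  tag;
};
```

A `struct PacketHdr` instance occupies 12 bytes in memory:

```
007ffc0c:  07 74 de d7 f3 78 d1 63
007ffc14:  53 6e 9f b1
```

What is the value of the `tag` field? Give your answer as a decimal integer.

`tag` follows `magic` (8 bytes), so it starts at byte offset 8 and occupies 4 bytes.
Bytes at offsets 8..11: 53 6E 9F B1.
Little-endian stores the least-significant byte at the lowest address.
Reassemble most-significant byte first: B1 9F 6E 53 → 0xB19F6E53.
0xB19F6E53 = 2980015699.

2980015699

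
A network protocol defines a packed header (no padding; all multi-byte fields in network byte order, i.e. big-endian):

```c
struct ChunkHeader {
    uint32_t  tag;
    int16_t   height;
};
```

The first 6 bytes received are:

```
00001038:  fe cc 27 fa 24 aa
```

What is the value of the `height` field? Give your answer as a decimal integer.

`height` follows `tag` (4 bytes), so it starts at byte offset 4 and occupies 2 bytes.
Bytes at offsets 4..5: 24 AA.
Big-endian stores the most-significant byte at the lowest address.
The bytes are already most-significant first: 0x24AA.
0x24AA = 9386.

9386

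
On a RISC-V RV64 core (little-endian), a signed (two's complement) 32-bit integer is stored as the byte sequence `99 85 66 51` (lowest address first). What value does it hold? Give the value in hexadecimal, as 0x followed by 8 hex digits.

In little-endian order the low byte comes first in memory.
Reassemble most-significant byte first: 51 66 85 99 → 0x51668599.

0x51668599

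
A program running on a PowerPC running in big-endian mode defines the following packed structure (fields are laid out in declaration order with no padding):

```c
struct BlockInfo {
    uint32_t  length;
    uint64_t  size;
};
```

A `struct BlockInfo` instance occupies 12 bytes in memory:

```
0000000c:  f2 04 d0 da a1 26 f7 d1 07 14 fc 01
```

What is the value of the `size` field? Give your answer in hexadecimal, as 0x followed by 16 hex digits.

`size` follows `length` (4 bytes), so it starts at byte offset 4 and occupies 8 bytes.
Bytes at offsets 4..11: A1 26 F7 D1 07 14 FC 01.
In big-endian order the high byte comes first in memory.
The bytes are already most-significant first: 0xA126F7D10714FC01.

0xA126F7D10714FC01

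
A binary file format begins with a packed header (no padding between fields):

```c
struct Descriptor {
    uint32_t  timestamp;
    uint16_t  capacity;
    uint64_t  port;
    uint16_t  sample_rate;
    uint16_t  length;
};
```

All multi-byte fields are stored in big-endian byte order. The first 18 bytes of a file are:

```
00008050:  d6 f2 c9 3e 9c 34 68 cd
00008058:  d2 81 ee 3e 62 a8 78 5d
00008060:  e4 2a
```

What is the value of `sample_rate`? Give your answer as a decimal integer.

`sample_rate` follows `timestamp` (4 B), `capacity` (2 B), `port` (8 B), so it starts at offset 4 + 2 + 8 = 14 and occupies 2 bytes.
Bytes at offsets 14..15: 78 5D.
Big-endian: lowest address holds the most-significant byte.
The bytes are already most-significant first: 0x785D.
0x785D = 30813.

30813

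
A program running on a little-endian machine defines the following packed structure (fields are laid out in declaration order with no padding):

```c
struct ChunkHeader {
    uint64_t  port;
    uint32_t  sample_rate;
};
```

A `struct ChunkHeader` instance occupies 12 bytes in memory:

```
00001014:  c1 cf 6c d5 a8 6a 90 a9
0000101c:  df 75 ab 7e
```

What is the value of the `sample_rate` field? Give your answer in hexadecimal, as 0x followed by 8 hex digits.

0x7EAB75DF

`sample_rate` follows `port` (8 bytes), so it starts at byte offset 8 and occupies 4 bytes.
Bytes at offsets 8..11: DF 75 AB 7E.
In little-endian order the low byte comes first in memory.
Reassemble most-significant byte first: 7E AB 75 DF → 0x7EAB75DF.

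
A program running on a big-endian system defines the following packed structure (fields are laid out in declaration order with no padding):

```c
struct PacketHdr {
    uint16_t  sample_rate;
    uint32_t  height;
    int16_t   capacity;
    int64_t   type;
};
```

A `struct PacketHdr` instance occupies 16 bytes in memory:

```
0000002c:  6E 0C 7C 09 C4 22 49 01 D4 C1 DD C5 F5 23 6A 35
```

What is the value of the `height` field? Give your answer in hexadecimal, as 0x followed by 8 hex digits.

`height` follows `sample_rate` (2 bytes), so it starts at byte offset 2 and occupies 4 bytes.
Bytes at offsets 2..5: 7C 09 C4 22.
In big-endian order the high byte comes first in memory.
The bytes are already most-significant first: 0x7C09C422.

0x7C09C422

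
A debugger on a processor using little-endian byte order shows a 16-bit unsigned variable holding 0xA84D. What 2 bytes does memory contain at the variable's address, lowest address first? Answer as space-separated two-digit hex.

Split into bytes (most-significant first): A8 4D.
Little-endian: lowest address holds the least-significant byte.
So at ascending addresses the bytes are 4D A8.

4D A8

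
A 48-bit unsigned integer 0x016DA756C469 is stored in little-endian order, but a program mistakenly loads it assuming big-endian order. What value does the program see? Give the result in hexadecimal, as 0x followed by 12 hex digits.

Stored little-endian, the bytes at ascending addresses are 69 C4 56 A7 6D 01.
Read back as big-endian, the last byte is least significant, giving 0x69C456A76D01.

0x69C456A76D01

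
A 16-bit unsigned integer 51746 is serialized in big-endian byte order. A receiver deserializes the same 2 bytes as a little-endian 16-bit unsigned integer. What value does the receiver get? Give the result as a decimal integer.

51746 in 16-bit hexadecimal is 0xCA22.
Stored big-endian, the bytes at ascending addresses are CA 22.
Read back as little-endian, the first byte is least significant, giving 0x22CA.
0x22CA = 8906.

8906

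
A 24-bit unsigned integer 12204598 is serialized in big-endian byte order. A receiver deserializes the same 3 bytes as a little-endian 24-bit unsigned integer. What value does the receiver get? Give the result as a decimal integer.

12204598 in 24-bit hexadecimal is 0xBA3A36.
Stored big-endian, the bytes at ascending addresses are BA 3A 36.
Read back as little-endian, the first byte is least significant, giving 0x363ABA.
0x363ABA = 3553978.

3553978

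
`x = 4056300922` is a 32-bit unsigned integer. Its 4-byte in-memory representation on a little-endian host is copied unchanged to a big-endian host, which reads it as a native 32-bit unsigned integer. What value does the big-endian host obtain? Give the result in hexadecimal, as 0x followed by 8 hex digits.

4056300922 in 32-bit hexadecimal is 0xF1C63D7A.
Stored little-endian, the bytes at ascending addresses are 7A 3D C6 F1.
Read back as big-endian, the last byte is least significant, giving 0x7A3DC6F1.

0x7A3DC6F1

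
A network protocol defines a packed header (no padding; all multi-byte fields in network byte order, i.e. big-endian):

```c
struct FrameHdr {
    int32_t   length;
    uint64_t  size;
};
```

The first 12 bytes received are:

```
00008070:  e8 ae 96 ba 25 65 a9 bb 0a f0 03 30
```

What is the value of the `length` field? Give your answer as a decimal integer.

-391211334

`length` is the first field, at byte offset 0, occupying 4 bytes.
Bytes at offsets 0..3: E8 AE 96 BA.
In big-endian order the high byte comes first in memory.
The bytes are already most-significant first: 0xE8AE96BA.
Top bit is set, so as a signed 32-bit value this is 0xE8AE96BA − 2^32 = -391211334.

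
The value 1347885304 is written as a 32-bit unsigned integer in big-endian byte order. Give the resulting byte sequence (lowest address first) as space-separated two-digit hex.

50 57 18 F8

1347885304 in hexadecimal, padded to 32 bits, is 0x505718F8.
Split into bytes (most-significant first): 50 57 18 F8.
Big-endian: lowest address holds the most-significant byte.
So the memory order matches the most-significant-first order: 50 57 18 F8.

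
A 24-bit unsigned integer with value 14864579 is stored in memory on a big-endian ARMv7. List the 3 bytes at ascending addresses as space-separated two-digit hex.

E2 D0 C3

14864579 in hexadecimal, padded to 24 bits, is 0xE2D0C3.
Split into bytes (most-significant first): E2 D0 C3.
In big-endian order the high byte comes first in memory.
So the memory order matches the most-significant-first order: E2 D0 C3.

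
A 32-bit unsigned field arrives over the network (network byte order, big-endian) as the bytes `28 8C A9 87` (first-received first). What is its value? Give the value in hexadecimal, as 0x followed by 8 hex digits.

In big-endian order the high byte comes first in memory.
The bytes are already most-significant first: 0x288CA987.

0x288CA987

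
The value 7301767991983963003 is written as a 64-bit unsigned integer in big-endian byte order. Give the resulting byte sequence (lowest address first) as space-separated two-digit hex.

7301767991983963003 in hexadecimal, padded to 64 bits, is 0x6555174D62857B7B.
Split into bytes (most-significant first): 65 55 17 4D 62 85 7B 7B.
Big-endian: lowest address holds the most-significant byte.
So the memory order matches the most-significant-first order: 65 55 17 4D 62 85 7B 7B.

65 55 17 4D 62 85 7B 7B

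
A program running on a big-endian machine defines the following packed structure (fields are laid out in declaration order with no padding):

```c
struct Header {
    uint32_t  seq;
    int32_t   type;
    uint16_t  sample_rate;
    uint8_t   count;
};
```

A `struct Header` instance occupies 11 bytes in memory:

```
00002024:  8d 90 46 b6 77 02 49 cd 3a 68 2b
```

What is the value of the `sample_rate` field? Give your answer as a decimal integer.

`sample_rate` follows `seq` (4 B), `type` (4 B), so it starts at offset 4 + 4 = 8 and occupies 2 bytes.
Bytes at offsets 8..9: 3A 68.
Big-endian: lowest address holds the most-significant byte.
The bytes are already most-significant first: 0x3A68.
0x3A68 = 14952.

14952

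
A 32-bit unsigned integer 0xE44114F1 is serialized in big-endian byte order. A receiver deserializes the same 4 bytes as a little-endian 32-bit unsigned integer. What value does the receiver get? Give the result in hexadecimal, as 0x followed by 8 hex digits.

Stored big-endian, the bytes at ascending addresses are E4 41 14 F1.
Read back as little-endian, the first byte is least significant, giving 0xF11441E4.

0xF11441E4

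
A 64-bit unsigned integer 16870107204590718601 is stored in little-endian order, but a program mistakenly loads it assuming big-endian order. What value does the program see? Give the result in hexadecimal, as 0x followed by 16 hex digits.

0x894E63F41EA91EEA

16870107204590718601 in 64-bit hexadecimal is 0xEA1EA91EF4634E89.
Stored little-endian, the bytes at ascending addresses are 89 4E 63 F4 1E A9 1E EA.
Read back as big-endian, the last byte is least significant, giving 0x894E63F41EA91EEA.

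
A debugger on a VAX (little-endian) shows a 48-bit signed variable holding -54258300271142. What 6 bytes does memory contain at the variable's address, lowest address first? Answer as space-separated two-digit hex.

DA 45 49 01 A7 CE

Two's complement of -54258300271142 in 48 bits: 54258300271142 = 0x3158FEB6BA26; invert → 0xCEA7014945D9; add 1 → 0xCEA7014945DA.
Split into bytes (most-significant first): CE A7 01 49 45 DA.
Little-endian: lowest address holds the least-significant byte.
So at ascending addresses the bytes are DA 45 49 01 A7 CE.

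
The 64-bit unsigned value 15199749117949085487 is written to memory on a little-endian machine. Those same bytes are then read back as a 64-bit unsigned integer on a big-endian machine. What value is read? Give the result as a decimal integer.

3424822049952755922

15199749117949085487 in 64-bit hexadecimal is 0xD2F05B4A8269872F.
Stored little-endian, the bytes at ascending addresses are 2F 87 69 82 4A 5B F0 D2.
Read back as big-endian, the last byte is least significant, giving 0x2F8769824A5BF0D2.
0x2F8769824A5BF0D2 = 3424822049952755922.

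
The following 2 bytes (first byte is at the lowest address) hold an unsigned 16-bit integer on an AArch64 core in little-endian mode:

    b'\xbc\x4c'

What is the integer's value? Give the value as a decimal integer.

19644

Little-endian stores the least-significant byte at the lowest address.
Reassemble most-significant byte first: 4C BC → 0x4CBC.
0x4CBC = 19644.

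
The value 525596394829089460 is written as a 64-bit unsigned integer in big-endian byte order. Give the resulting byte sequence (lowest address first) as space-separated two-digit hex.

525596394829089460 in hexadecimal, padded to 64 bits, is 0x074B4B22E9038AB4.
Split into bytes (most-significant first): 07 4B 4B 22 E9 03 8A B4.
Big-endian stores the most-significant byte at the lowest address.
So the memory order matches the most-significant-first order: 07 4B 4B 22 E9 03 8A B4.

07 4B 4B 22 E9 03 8A B4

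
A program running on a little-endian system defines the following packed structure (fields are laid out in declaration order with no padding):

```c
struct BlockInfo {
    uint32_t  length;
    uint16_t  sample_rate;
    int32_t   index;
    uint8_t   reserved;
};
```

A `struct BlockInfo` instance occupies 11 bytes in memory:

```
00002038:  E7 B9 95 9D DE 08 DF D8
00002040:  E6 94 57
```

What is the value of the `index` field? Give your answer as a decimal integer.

-1796810529

`index` follows `length` (4 B), `sample_rate` (2 B), so it starts at offset 4 + 2 = 6 and occupies 4 bytes.
Bytes at offsets 6..9: DF D8 E6 94.
Little-endian stores the least-significant byte at the lowest address.
Reassemble most-significant byte first: 94 E6 D8 DF → 0x94E6D8DF.
Top bit is set, so as a signed 32-bit value this is 0x94E6D8DF − 2^32 = -1796810529.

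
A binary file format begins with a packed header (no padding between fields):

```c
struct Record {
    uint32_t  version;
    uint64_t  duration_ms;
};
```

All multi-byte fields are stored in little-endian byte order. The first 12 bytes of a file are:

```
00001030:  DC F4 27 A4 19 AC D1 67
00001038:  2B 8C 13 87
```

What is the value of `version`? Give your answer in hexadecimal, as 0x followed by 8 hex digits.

`version` is the first field, at byte offset 0, occupying 4 bytes.
Bytes at offsets 0..3: DC F4 27 A4.
In little-endian order the low byte comes first in memory.
Reassemble most-significant byte first: A4 27 F4 DC → 0xA427F4DC.

0xA427F4DC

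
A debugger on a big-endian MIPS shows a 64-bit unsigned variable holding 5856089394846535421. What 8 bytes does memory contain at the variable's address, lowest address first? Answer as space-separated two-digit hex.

51 45 02 47 18 C2 8E FD

5856089394846535421 in hexadecimal, padded to 64 bits, is 0x5145024718C28EFD.
Split into bytes (most-significant first): 51 45 02 47 18 C2 8E FD.
In big-endian order the high byte comes first in memory.
So the memory order matches the most-significant-first order: 51 45 02 47 18 C2 8E FD.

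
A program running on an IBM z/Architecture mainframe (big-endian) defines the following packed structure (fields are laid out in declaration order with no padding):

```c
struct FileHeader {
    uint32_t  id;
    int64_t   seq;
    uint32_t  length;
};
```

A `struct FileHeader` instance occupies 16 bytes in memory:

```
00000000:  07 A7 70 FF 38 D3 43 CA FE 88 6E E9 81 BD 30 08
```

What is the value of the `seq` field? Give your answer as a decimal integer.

`seq` follows `id` (4 bytes), so it starts at byte offset 4 and occupies 8 bytes.
Bytes at offsets 4..11: 38 D3 43 CA FE 88 6E E9.
In big-endian order the high byte comes first in memory.
The bytes are already most-significant first: 0x38D343CAFE886EE9.
0x38D343CAFE886EE9 = 4094691025342721769.

4094691025342721769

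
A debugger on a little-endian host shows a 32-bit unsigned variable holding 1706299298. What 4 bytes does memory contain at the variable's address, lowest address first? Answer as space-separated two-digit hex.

A2 0F B4 65

1706299298 in hexadecimal, padded to 32 bits, is 0x65B40FA2.
Split into bytes (most-significant first): 65 B4 0F A2.
In little-endian order the low byte comes first in memory.
So at ascending addresses the bytes are A2 0F B4 65.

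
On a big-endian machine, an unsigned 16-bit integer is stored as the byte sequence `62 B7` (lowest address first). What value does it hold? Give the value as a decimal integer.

25271

In big-endian order the high byte comes first in memory.
The bytes are already most-significant first: 0x62B7.
0x62B7 = 25271.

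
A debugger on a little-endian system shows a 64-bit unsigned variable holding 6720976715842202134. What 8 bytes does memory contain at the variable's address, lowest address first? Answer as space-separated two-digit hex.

16 2A 72 BB B6 B4 45 5D

6720976715842202134 in hexadecimal, padded to 64 bits, is 0x5D45B4B6BB722A16.
Split into bytes (most-significant first): 5D 45 B4 B6 BB 72 2A 16.
Little-endian: lowest address holds the least-significant byte.
So at ascending addresses the bytes are 16 2A 72 BB B6 B4 45 5D.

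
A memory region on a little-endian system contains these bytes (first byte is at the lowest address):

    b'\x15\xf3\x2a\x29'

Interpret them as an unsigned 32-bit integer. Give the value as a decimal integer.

Little-endian stores the least-significant byte at the lowest address.
Reassemble most-significant byte first: 29 2A F3 15 → 0x292AF315.
0x292AF315 = 690680597.

690680597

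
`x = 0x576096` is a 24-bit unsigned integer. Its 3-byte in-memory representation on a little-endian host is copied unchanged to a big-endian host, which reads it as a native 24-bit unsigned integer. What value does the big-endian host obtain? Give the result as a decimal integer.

9855063

Stored little-endian, the bytes at ascending addresses are 96 60 57.
Read back as big-endian, the last byte is least significant, giving 0x966057.
0x966057 = 9855063.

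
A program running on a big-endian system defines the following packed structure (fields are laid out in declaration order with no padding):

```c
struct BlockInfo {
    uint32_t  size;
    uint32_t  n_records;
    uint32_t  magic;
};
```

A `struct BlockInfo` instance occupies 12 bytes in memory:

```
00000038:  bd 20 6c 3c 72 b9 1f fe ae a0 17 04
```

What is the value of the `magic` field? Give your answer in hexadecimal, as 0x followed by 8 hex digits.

0xAEA01704

`magic` follows `size` (4 B), `n_records` (4 B), so it starts at offset 4 + 4 = 8 and occupies 4 bytes.
Bytes at offsets 8..11: AE A0 17 04.
In big-endian order the high byte comes first in memory.
The bytes are already most-significant first: 0xAEA01704.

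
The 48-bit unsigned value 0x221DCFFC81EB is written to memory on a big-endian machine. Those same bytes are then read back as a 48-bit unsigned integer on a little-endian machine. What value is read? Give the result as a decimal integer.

Stored big-endian, the bytes at ascending addresses are 22 1D CF FC 81 EB.
Read back as little-endian, the first byte is least significant, giving 0xEB81FCCF1D22.
0xEB81FCCF1D22 = 258943524740386.

258943524740386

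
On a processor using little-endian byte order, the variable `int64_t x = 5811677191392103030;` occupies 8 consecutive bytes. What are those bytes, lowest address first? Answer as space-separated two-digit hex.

76 8A 2A 2E 9D 39 A7 50

5811677191392103030 in hexadecimal, padded to 64 bits, is 0x50A7399D2E2A8A76.
Split into bytes (most-significant first): 50 A7 39 9D 2E 2A 8A 76.
Little-endian: lowest address holds the least-significant byte.
So at ascending addresses the bytes are 76 8A 2A 2E 9D 39 A7 50.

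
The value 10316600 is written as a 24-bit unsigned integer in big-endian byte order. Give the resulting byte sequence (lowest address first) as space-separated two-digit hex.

9D 6B 38

10316600 in hexadecimal, padded to 24 bits, is 0x9D6B38.
Split into bytes (most-significant first): 9D 6B 38.
Big-endian: lowest address holds the most-significant byte.
So the memory order matches the most-significant-first order: 9D 6B 38.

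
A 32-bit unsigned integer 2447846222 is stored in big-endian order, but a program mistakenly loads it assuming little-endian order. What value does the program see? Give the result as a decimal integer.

1311500177

2447846222 in 32-bit hexadecimal is 0x91E72B4E.
Stored big-endian, the bytes at ascending addresses are 91 E7 2B 4E.
Read back as little-endian, the first byte is least significant, giving 0x4E2BE791.
0x4E2BE791 = 1311500177.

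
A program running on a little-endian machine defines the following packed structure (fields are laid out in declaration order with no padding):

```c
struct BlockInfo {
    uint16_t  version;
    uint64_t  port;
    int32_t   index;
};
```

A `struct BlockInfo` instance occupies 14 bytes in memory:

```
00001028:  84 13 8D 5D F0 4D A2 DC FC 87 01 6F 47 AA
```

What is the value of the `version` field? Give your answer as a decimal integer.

4996

`version` is the first field, at byte offset 0, occupying 2 bytes.
Bytes at offsets 0..1: 84 13.
Little-endian: lowest address holds the least-significant byte.
Reassemble most-significant byte first: 13 84 → 0x1384.
0x1384 = 4996.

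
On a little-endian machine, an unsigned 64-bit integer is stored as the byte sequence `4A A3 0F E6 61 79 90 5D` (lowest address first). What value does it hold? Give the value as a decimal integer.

6742022103552205642

Little-endian stores the least-significant byte at the lowest address.
Reassemble most-significant byte first: 5D 90 79 61 E6 0F A3 4A → 0x5D907961E60FA34A.
0x5D907961E60FA34A = 6742022103552205642.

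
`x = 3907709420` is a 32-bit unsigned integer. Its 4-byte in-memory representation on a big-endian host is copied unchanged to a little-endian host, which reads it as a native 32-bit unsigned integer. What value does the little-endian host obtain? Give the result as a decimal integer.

3907709420 in 32-bit hexadecimal is 0xE8EAE9EC.
Stored big-endian, the bytes at ascending addresses are E8 EA E9 EC.
Read back as little-endian, the first byte is least significant, giving 0xECE9EAE8.
0xECE9EAE8 = 3974753000.

3974753000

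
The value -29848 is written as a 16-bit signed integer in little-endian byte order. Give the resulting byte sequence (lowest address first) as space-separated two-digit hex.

Two's complement of -29848 in 16 bits: 29848 = 0x7498; invert → 0x8B67; add 1 → 0x8B68.
Split into bytes (most-significant first): 8B 68.
Little-endian stores the least-significant byte at the lowest address.
So at ascending addresses the bytes are 68 8B.

68 8B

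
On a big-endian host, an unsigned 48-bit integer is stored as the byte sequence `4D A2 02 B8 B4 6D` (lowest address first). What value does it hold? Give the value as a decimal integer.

In big-endian order the high byte comes first in memory.
The bytes are already most-significant first: 0x4DA202B8B46D.
0x4DA202B8B46D = 85358225699949.

85358225699949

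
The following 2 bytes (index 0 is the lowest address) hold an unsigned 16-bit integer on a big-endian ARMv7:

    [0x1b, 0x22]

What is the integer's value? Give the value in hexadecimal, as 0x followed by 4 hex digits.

0x1B22

In big-endian order the high byte comes first in memory.
The bytes are already most-significant first: 0x1B22.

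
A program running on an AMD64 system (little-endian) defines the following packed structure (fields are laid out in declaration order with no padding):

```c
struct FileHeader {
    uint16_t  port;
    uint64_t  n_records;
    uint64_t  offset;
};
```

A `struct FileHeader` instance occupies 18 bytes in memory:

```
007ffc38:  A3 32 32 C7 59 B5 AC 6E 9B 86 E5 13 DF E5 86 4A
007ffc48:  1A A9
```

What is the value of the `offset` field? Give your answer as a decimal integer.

12185133685046973413

`offset` follows `port` (2 B), `n_records` (8 B), so it starts at offset 2 + 8 = 10 and occupies 8 bytes.
Bytes at offsets 10..17: E5 13 DF E5 86 4A 1A A9.
In little-endian order the low byte comes first in memory.
Reassemble most-significant byte first: A9 1A 4A 86 E5 DF 13 E5 → 0xA91A4A86E5DF13E5.
0xA91A4A86E5DF13E5 = 12185133685046973413.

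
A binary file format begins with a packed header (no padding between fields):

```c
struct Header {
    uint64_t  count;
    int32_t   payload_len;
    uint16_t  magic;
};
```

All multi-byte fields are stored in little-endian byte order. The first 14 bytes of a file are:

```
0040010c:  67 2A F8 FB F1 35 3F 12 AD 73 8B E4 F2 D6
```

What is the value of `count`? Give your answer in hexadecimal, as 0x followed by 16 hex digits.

`count` is the first field, at byte offset 0, occupying 8 bytes.
Bytes at offsets 0..7: 67 2A F8 FB F1 35 3F 12.
Little-endian: lowest address holds the least-significant byte.
Reassemble most-significant byte first: 12 3F 35 F1 FB F8 2A 67 → 0x123F35F1FBF82A67.

0x123F35F1FBF82A67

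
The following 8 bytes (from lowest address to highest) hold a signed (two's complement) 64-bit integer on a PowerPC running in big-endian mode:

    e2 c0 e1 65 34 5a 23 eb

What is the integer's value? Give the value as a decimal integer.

-2107436800823122965

Big-endian: lowest address holds the most-significant byte.
The bytes are already most-significant first: 0xE2C0E165345A23EB.
Top bit is set, so as a signed 64-bit value this is 0xE2C0E165345A23EB − 2^64 = -2107436800823122965.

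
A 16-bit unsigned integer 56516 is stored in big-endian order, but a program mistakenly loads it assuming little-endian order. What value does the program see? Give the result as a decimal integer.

56516 in 16-bit hexadecimal is 0xDCC4.
Stored big-endian, the bytes at ascending addresses are DC C4.
Read back as little-endian, the first byte is least significant, giving 0xC4DC.
0xC4DC = 50396.

50396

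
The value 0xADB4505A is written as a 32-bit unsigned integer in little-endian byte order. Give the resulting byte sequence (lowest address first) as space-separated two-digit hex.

5A 50 B4 AD

Split into bytes (most-significant first): AD B4 50 5A.
Little-endian stores the least-significant byte at the lowest address.
So at ascending addresses the bytes are 5A 50 B4 AD.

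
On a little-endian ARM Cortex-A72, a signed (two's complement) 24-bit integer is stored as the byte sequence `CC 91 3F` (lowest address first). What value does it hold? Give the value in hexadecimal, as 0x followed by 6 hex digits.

0x3F91CC

In little-endian order the low byte comes first in memory.
Reassemble most-significant byte first: 3F 91 CC → 0x3F91CC.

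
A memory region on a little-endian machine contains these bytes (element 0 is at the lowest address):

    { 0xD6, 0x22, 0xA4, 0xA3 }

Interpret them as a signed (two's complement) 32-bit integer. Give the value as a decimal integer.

-1549524266

Little-endian stores the least-significant byte at the lowest address.
Reassemble most-significant byte first: A3 A4 22 D6 → 0xA3A422D6.
Top bit is set, so as a signed 32-bit value this is 0xA3A422D6 − 2^32 = -1549524266.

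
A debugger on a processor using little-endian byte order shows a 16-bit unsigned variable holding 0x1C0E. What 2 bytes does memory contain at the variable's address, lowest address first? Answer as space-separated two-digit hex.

0E 1C

Split into bytes (most-significant first): 1C 0E.
Little-endian stores the least-significant byte at the lowest address.
So at ascending addresses the bytes are 0E 1C.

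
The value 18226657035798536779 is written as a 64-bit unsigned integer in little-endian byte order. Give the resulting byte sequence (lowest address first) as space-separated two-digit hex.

18226657035798536779 in hexadecimal, padded to 64 bits, is 0xFCF218014DA5624B.
Split into bytes (most-significant first): FC F2 18 01 4D A5 62 4B.
Little-endian stores the least-significant byte at the lowest address.
So at ascending addresses the bytes are 4B 62 A5 4D 01 18 F2 FC.

4B 62 A5 4D 01 18 F2 FC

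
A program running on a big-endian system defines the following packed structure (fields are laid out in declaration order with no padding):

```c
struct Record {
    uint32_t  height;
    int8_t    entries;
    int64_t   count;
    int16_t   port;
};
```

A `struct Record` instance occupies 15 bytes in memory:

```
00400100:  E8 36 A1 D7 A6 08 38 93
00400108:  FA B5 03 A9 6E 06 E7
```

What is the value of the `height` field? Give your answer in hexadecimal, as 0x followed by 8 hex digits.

`height` is the first field, at byte offset 0, occupying 4 bytes.
Bytes at offsets 0..3: E8 36 A1 D7.
In big-endian order the high byte comes first in memory.
The bytes are already most-significant first: 0xE836A1D7.

0xE836A1D7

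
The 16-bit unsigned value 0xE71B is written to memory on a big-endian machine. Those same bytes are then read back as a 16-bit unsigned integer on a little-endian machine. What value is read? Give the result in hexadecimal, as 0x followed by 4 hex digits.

Stored big-endian, the bytes at ascending addresses are E7 1B.
Read back as little-endian, the first byte is least significant, giving 0x1BE7.

0x1BE7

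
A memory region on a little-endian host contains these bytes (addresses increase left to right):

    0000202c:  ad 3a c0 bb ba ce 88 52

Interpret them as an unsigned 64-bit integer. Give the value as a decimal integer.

5947230609351916205

In little-endian order the low byte comes first in memory.
Reassemble most-significant byte first: 52 88 CE BA BB C0 3A AD → 0x5288CEBABBC03AAD.
0x5288CEBABBC03AAD = 5947230609351916205.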